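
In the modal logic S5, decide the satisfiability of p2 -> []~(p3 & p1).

1. p2 -> []~(p3 & p1), u
2. []~(p3 & p1), u   [->-rule on 1 (branches; this branch)]
3. ~(p3 & p1), u   [[]-rule on 2 via uRu]
4. ~p1, u   [~&-rule on 3 (branches; this branch)]
Accessibility: uRu

Satisfiable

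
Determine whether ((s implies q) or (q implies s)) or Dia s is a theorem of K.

Yes, valid

Tableau for the negation not (((s implies q) or (q implies s)) or Dia s):
1. not (((s implies q) or (q implies s)) or Dia s), 0
2. not ((s implies q) or (q implies s)), 0
3. not Dia s, 0
4. not (s implies q), 0
5. not (q implies s), 0
6. s, 0
7. not q, 0
8. q, 0
9. not s, 0
Branch closes: q and not q both at 0.
All branches of the negation close; one closing branch shown above.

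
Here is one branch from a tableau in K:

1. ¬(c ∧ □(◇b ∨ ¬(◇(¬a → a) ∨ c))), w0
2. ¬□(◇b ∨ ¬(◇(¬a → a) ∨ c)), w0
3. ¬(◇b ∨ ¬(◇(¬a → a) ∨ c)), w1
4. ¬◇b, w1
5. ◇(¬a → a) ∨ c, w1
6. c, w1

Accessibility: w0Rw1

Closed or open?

No, open

There is no literal clash: for every atom and world, at most one sign appears.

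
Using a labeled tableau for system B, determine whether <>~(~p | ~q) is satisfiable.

Satisfiable (open branch found)

1. <>~(~p | ~q), 0
2. ~(~p | ~q), 1
3. p, 1
4. q, 1
Accessibility: 0R0, 0R1, 1R0, 1R1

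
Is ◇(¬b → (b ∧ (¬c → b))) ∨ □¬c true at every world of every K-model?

Invalid (countermodel exists)

Tableau for the negation ¬(◇(¬b → (b ∧ (¬c → b))) ∨ □¬c):
1. ¬(◇(¬b → (b ∧ (¬c → b))) ∨ □¬c), 0
2. ¬◇(¬b → (b ∧ (¬c → b))), 0
3. ¬□¬c, 0
4. c, 1
5. ¬(¬b → (b ∧ (¬c → b))), 1
6. ¬b, 1
7. ¬(b ∧ (¬c → b)), 1
Accessibility: 0R1
The negation has an open branch (countermodel exists).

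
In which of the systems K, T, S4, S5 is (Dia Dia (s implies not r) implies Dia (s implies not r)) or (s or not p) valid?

K-tableau for the negation not ((Dia Dia (s implies not r) implies Dia (s implies not r)) or (s or not p)):
1. not ((Dia Dia (s implies not r) implies Dia (s implies not r)) or (s or not p)), u
2. not (Dia Dia (s implies not r) implies Dia (s implies not r)), u
3. not (s or not p), u
4. Dia Dia (s implies not r), u
5. not Dia (s implies not r), u
6. not s, u
7. p, u
8. Dia (s implies not r), v
9. not (s implies not r), v
10. s, v
11. r, v
12. s implies not r, w
13. not r, w
Accessibility: uRv, vRw
Complete open branch: countermodel on a K-frame, so not valid in K.
T-tableau for the negation not ((Dia Dia (s implies not r) implies Dia (s implies not r)) or (s or not p)):
1. not ((Dia Dia (s implies not r) implies Dia (s implies not r)) or (s or not p)), u
2. not (Dia Dia (s implies not r) implies Dia (s implies not r)), u
3. not (s or not p), u
4. Dia Dia (s implies not r), u
5. not Dia (s implies not r), u
6. not s, u
7. p, u
8. not (s implies not r), u
9. s, u
10. r, u
Accessibility: uRu
Branch closes: s and not s both at u.
Every branch closes (one shown): valid in T, hence also in S4, S5 (every theorem of T is a theorem of S4 and S5).

T, S4, S5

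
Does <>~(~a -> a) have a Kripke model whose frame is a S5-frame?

1. <>~(~a -> a), w0
2. ~(~a -> a), w1
3. ~a, w1
Accessibility: w0Rw0, w0Rw1, w1Rw0, w1Rw1

Satisfiable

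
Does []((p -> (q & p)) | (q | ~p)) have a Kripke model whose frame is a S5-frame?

Satisfiable

1. []((p -> (q & p)) | (q | ~p)), 0
2. (p -> (q & p)) | (q | ~p), 0   [[]-rule on 1 via 0R0]
3. q | ~p, 0   [|-rule on 2 (branches; this branch)]
4. ~p, 0   [|-rule on 3 (branches; this branch)]
Accessibility: 0R0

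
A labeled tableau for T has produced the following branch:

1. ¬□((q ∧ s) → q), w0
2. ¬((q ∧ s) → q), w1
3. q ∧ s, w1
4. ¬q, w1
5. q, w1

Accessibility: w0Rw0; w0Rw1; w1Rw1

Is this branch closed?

Closed

Both q and ¬q appear at w1.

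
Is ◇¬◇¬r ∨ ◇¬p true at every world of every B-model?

No, not valid

Tableau for the negation ¬(◇¬◇¬r ∨ ◇¬p):
1. ¬(◇¬◇¬r ∨ ◇¬p), u
2. ¬◇¬◇¬r, u
3. ¬◇¬p, u
4. ◇¬r, u
5. p, u
6. ¬r, v
7. ◇¬r, v
8. p, v
9. ¬r, w
Accessibility: uRu, uRv, vRu, vRv, vRw, wRv, wRw
The negation has an open branch (countermodel exists).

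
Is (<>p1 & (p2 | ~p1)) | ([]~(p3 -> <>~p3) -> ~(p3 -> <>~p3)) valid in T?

Tableau for the negation ~((<>p1 & (p2 | ~p1)) | ([]~(p3 -> <>~p3) -> ~(p3 -> <>~p3))):
1. ~((<>p1 & (p2 | ~p1)) | ([]~(p3 -> <>~p3) -> ~(p3 -> <>~p3))), w0
2. ~(<>p1 & (p2 | ~p1)), w0
3. ~([]~(p3 -> <>~p3) -> ~(p3 -> <>~p3)), w0
4. []~(p3 -> <>~p3), w0
5. p3 -> <>~p3, w0
6. ~(p3 -> <>~p3), w0
7. p3, w0
8. ~<>~p3, w0
9. ~(p2 | ~p1), w0
10. ~p2, w0
11. p1, w0
12. <>~p3, w0
13. ~p3, w1
14. ~(p3 -> <>~p3), w1
15. p3, w1
16. ~<>~p3, w1
Accessibility: w0Rw0, w0Rw1, w1Rw1
Branch closes: p3 and ~p3 both at w1.
All branches of the negation close; one closing branch shown above.

Yes, valid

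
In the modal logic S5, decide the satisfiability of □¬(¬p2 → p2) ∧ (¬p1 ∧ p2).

1. □¬(¬p2 → p2) ∧ (¬p1 ∧ p2), u
2. □¬(¬p2 → p2), u
3. ¬p1 ∧ p2, u
4. ¬p1, u
5. p2, u
6. ¬(¬p2 → p2), u
7. ¬p2, u
Accessibility: uRu
Branch closes: p2 and ¬p2 both at u.
Every branch closes; the branch above is one of them.

Unsatisfiable (every branch closes)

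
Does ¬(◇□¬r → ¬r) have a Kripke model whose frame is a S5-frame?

No, unsatisfiable

1. ¬(◇□¬r → ¬r), u
2. ◇□¬r, u   [¬→-rule on 1]
3. r, u   [¬→-rule on 1]
4. □¬r, v   [◇-rule on 2: fresh world v, uRv]
5. ¬r, u   [□-rule on 4 via vRu]
Accessibility: uRu, uRv, vRu, vRv
Branch closes: r and ¬r both at u.
(One branch shown.) All branches close.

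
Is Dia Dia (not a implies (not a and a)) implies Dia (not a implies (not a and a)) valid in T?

Tableau for the negation not (Dia Dia (not a implies (not a and a)) implies Dia (not a implies (not a and a))):
1. not (Dia Dia (not a implies (not a and a)) implies Dia (not a implies (not a and a))), 0
2. Dia Dia (not a implies (not a and a)), 0   [neg-implies-rule on 1]
3. not Dia (not a implies (not a and a)), 0   [neg-implies-rule on 1]
4. not (not a implies (not a and a)), 0   [neg-Dia-rule on 3 via 0R0]
5. not a, 0   [neg-implies-rule on 4]
6. not (not a and a), 0   [neg-implies-rule on 4]
7. Dia (not a implies (not a and a)), 1   [Dia-rule on 2: fresh world 1, 0R1]
8. not (not a implies (not a and a)), 1   [neg-Dia-rule on 3 via 0R1]
9. not a, 1   [neg-implies-rule on 8]
10. not (not a and a), 1   [neg-implies-rule on 8]
11. not a implies (not a and a), 2   [Dia-rule on 7: fresh world 2, 1R2]
12. a, 2   [implies-rule on 11 (branches; this branch)]
Accessibility: 0R0, 0R1, 1R1, 1R2, 2R2
The negation has an open branch (countermodel exists).

Not valid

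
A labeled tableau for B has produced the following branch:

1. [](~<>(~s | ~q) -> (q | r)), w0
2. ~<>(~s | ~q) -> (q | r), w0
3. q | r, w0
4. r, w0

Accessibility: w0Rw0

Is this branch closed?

No world carries both an atom and its negation.

Not closed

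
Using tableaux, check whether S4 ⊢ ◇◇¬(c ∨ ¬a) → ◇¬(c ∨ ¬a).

Tableau for the negation ¬(◇◇¬(c ∨ ¬a) → ◇¬(c ∨ ¬a)):
1. ¬(◇◇¬(c ∨ ¬a) → ◇¬(c ∨ ¬a)), 0
2. ◇◇¬(c ∨ ¬a), 0
3. ¬◇¬(c ∨ ¬a), 0
4. c ∨ ¬a, 0
5. ¬a, 0
6. ◇¬(c ∨ ¬a), 1
7. c ∨ ¬a, 1
8. ¬a, 1
9. ¬(c ∨ ¬a), 2
10. ¬c, 2
11. a, 2
12. c ∨ ¬a, 2
13. ¬a, 2
Accessibility: 0R0, 0R1, 0R2, 1R1, 1R2, 2R2
Branch closes: a and ¬a both at 2.
Every branch of the negation's tableau closes; the branch above is one of them.

Valid in S4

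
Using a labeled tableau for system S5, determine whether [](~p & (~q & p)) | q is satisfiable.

Satisfiable (open branch found)

1. [](~p & (~q & p)) | q, u
2. q, u
Accessibility: uRu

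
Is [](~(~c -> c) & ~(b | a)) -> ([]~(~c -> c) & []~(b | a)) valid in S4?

Tableau for the negation ~([](~(~c -> c) & ~(b | a)) -> ([]~(~c -> c) & []~(b | a))):
1. ~([](~(~c -> c) & ~(b | a)) -> ([]~(~c -> c) & []~(b | a))), w0
2. [](~(~c -> c) & ~(b | a)), w0
3. ~([]~(~c -> c) & []~(b | a)), w0
4. ~(~c -> c) & ~(b | a), w0
5. ~(~c -> c), w0
6. ~(b | a), w0
7. ~c, w0
8. ~b, w0
9. ~a, w0
10. ~[]~(b | a), w0
11. b | a, w1
12. ~(~c -> c) & ~(b | a), w1
13. ~(~c -> c), w1
14. ~(b | a), w1
15. ~c, w1
16. ~b, w1
17. ~a, w1
18. a, w1
Accessibility: w0Rw0, w0Rw1, w1Rw1
Branch closes: a and ~a both at w1.
All branches of the negation close; one closing branch shown above.

Valid in S4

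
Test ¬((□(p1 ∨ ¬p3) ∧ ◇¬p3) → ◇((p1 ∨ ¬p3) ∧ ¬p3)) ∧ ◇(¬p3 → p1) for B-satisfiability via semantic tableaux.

Unsatisfiable (every branch closes)

1. ¬((□(p1 ∨ ¬p3) ∧ ◇¬p3) → ◇((p1 ∨ ¬p3) ∧ ¬p3)) ∧ ◇(¬p3 → p1), u
2. ¬((□(p1 ∨ ¬p3) ∧ ◇¬p3) → ◇((p1 ∨ ¬p3) ∧ ¬p3)), u
3. ◇(¬p3 → p1), u
4. □(p1 ∨ ¬p3) ∧ ◇¬p3, u
5. ¬◇((p1 ∨ ¬p3) ∧ ¬p3), u
6. □(p1 ∨ ¬p3), u
7. ◇¬p3, u
8. ¬((p1 ∨ ¬p3) ∧ ¬p3), u
9. p1 ∨ ¬p3, u
10. p3, u
11. p1, u
12. ¬p3 → p1, v
13. ¬((p1 ∨ ¬p3) ∧ ¬p3), v
14. p1 ∨ ¬p3, v
15. p1, v
16. p3, v
17. ¬p3, w
18. ¬((p1 ∨ ¬p3) ∧ ¬p3), w
19. p1 ∨ ¬p3, w
20. ¬(p1 ∨ ¬p3), w
21. ¬p1, w
22. p3, w
Accessibility: uRu, uRv, uRw, vRu, vRv, wRu, wRw
Branch closes: p3 and ¬p3 both at w.
Every branch closes; the branch above is one of them.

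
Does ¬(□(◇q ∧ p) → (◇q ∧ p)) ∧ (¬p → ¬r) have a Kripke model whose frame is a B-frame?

Unsatisfiable

1. ¬(□(◇q ∧ p) → (◇q ∧ p)) ∧ (¬p → ¬r), 0
2. ¬(□(◇q ∧ p) → (◇q ∧ p)), 0
3. ¬p → ¬r, 0
4. □(◇q ∧ p), 0
5. ¬(◇q ∧ p), 0
6. ◇q ∧ p, 0
7. ◇q, 0
8. p, 0
9. ¬r, 0
10. ¬◇q, 0
11. ¬q, 0
12. q, 1
13. ◇q ∧ p, 1
14. ◇q, 1
15. p, 1
16. ¬q, 1
Accessibility: 0R0, 0R1, 1R0, 1R1
Branch closes: q and ¬q both at 1.
All branches of the tableau close; one closing branch shown above.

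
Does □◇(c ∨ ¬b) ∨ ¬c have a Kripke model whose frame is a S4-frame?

1. □◇(c ∨ ¬b) ∨ ¬c, 0
2. ¬c, 0   [∨-rule on 1 (branches; this branch)]
Accessibility: 0R0

Satisfiable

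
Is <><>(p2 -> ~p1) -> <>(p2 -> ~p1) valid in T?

Tableau for the negation ~(<><>(p2 -> ~p1) -> <>(p2 -> ~p1)):
1. ~(<><>(p2 -> ~p1) -> <>(p2 -> ~p1)), u
2. <><>(p2 -> ~p1), u
3. ~<>(p2 -> ~p1), u
4. ~(p2 -> ~p1), u
5. p2, u
6. p1, u
7. <>(p2 -> ~p1), v
8. ~(p2 -> ~p1), v
9. p2, v
10. p1, v
11. p2 -> ~p1, w
12. ~p1, w
Accessibility: uRu, uRv, vRv, vRw, wRw
The negation has an open branch (countermodel exists).

No, not valid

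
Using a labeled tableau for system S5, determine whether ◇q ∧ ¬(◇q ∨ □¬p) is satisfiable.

Unsatisfiable (every branch closes)

1. ◇q ∧ ¬(◇q ∨ □¬p), w0
2. ◇q, w0
3. ¬(◇q ∨ □¬p), w0
4. ¬◇q, w0
5. ¬□¬p, w0
6. ¬q, w0
7. q, w1
8. ¬q, w1
Accessibility: w0Rw0, w0Rw1, w1Rw0, w1Rw1
Branch closes: q and ¬q both at w1.
All branches of the tableau close; one closing branch shown above.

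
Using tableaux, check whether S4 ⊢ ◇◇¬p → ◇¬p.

Valid in S4

Tableau for the negation ¬(◇◇¬p → ◇¬p):
1. ¬(◇◇¬p → ◇¬p), 0
2. ◇◇¬p, 0
3. ¬◇¬p, 0
4. p, 0
5. ◇¬p, 1
6. p, 1
7. ¬p, 2
8. p, 2
Accessibility: 0R0, 0R1, 0R2, 1R1, 1R2, 2R2
Branch closes: p and ¬p both at 2.
Every branch of the negation's tableau closes; the branch above is one of them.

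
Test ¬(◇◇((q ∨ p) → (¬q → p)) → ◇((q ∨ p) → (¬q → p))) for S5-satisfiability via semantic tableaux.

Unsatisfiable

1. ¬(◇◇((q ∨ p) → (¬q → p)) → ◇((q ∨ p) → (¬q → p))), u
2. ◇◇((q ∨ p) → (¬q → p)), u   [¬→-rule on 1]
3. ¬◇((q ∨ p) → (¬q → p)), u   [¬→-rule on 1]
4. ¬((q ∨ p) → (¬q → p)), u   [¬◇-rule on 3 via uRu]
5. q ∨ p, u   [¬→-rule on 4]
6. ¬(¬q → p), u   [¬→-rule on 4]
7. ¬q, u   [¬→-rule on 6]
8. ¬p, u   [¬→-rule on 6]
9. p, u   [∨-rule on 5 (branches; this branch)]
Accessibility: uRu
Branch closes: p and ¬p both at u.
Every branch closes; the branch above is one of them.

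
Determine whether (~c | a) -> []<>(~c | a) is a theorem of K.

Tableau for the negation ~((~c | a) -> []<>(~c | a)):
1. ~((~c | a) -> []<>(~c | a)), w0
2. ~c | a, w0   [~->-rule on 1]
3. ~[]<>(~c | a), w0   [~->-rule on 1]
4. a, w0   [|-rule on 2 (branches; this branch)]
5. ~<>(~c | a), w1   [~[]-rule on 3: fresh world w1, w0Rw1]
Accessibility: w0Rw1
The negation has an open branch (countermodel exists).

Not valid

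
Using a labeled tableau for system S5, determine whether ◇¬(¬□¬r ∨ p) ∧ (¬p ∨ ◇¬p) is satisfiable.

Satisfiable

1. ◇¬(¬□¬r ∨ p) ∧ (¬p ∨ ◇¬p), u
2. ◇¬(¬□¬r ∨ p), u
3. ¬p ∨ ◇¬p, u
4. ◇¬p, u
5. ¬(¬□¬r ∨ p), v
6. □¬r, v
7. ¬p, v
8. ¬r, u
9. ¬r, v
10. ¬p, w
11. ¬r, w
Accessibility: uRu, uRv, uRw, vRu, vRv, vRw, wRu, wRv, wRw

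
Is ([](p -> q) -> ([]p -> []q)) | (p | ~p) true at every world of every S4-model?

Tableau for the negation ~(([](p -> q) -> ([]p -> []q)) | (p | ~p)):
1. ~(([](p -> q) -> ([]p -> []q)) | (p | ~p)), 0
2. ~([](p -> q) -> ([]p -> []q)), 0
3. ~(p | ~p), 0
4. [](p -> q), 0
5. ~([]p -> []q), 0
6. ~p, 0
7. p, 0
Accessibility: 0R0
Branch closes: p and ~p both at 0.
Every branch of the negation's tableau closes; the branch above is one of them.

Valid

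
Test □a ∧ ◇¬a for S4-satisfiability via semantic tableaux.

Unsatisfiable (every branch closes)

1. □a ∧ ◇¬a, 0
2. □a, 0   [∧-rule on 1]
3. ◇¬a, 0   [∧-rule on 1]
4. a, 0   [□-rule on 2 via 0R0]
5. ¬a, 1   [◇-rule on 3: fresh world 1, 0R1]
6. a, 1   [□-rule on 2 via 0R1]
Accessibility: 0R0, 0R1, 1R1
Branch closes: a and ¬a both at 1.
(One branch shown.) All branches close.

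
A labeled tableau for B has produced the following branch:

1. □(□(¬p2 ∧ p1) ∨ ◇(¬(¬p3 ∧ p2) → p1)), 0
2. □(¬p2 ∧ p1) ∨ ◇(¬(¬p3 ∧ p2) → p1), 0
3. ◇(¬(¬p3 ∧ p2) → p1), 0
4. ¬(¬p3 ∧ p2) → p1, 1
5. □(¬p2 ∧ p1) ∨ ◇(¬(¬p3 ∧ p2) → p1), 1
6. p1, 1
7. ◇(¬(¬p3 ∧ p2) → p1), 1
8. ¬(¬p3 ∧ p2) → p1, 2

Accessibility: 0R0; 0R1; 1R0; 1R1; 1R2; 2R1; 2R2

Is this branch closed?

No world carries both an atom and its negation.

Not closed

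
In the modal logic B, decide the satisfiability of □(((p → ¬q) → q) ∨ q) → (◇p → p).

Yes, satisfiable

1. □(((p → ¬q) → q) ∨ q) → (◇p → p), u
2. ◇p → p, u
3. p, u
Accessibility: uRu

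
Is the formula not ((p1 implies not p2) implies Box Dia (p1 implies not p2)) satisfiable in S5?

1. not ((p1 implies not p2) implies Box Dia (p1 implies not p2)), w0
2. p1 implies not p2, w0
3. not Box Dia (p1 implies not p2), w0
4. not p2, w0
5. not Dia (p1 implies not p2), w1
6. not (p1 implies not p2), w0
7. p1, w0
8. p2, w0
Accessibility: w0Rw0, w0Rw1, w1Rw0, w1Rw1
Branch closes: p2 and not p2 both at w0.
All branches of the tableau close; one closing branch shown above.

Unsatisfiable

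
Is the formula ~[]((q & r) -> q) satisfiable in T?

No, unsatisfiable

1. ~[]((q & r) -> q), w0
2. ~((q & r) -> q), w1   [~[]-rule on 1: fresh world w1, w0Rw1]
3. q & r, w1   [~->-rule on 2]
4. ~q, w1   [~->-rule on 2]
5. q, w1   [&-rule on 3]
6. r, w1   [&-rule on 3]
Accessibility: w0Rw0, w0Rw1, w1Rw1
Branch closes: q and ~q both at w1.
(One branch shown.) All branches close.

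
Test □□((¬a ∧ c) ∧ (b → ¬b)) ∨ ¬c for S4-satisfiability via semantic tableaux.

Satisfiable

1. □□((¬a ∧ c) ∧ (b → ¬b)) ∨ ¬c, 0
2. ¬c, 0
Accessibility: 0R0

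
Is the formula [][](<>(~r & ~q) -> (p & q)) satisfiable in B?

1. [][](<>(~r & ~q) -> (p & q)), u
2. [](<>(~r & ~q) -> (p & q)), u
3. <>(~r & ~q) -> (p & q), u
4. p & q, u
5. p, u
6. q, u
Accessibility: uRu

Yes, satisfiable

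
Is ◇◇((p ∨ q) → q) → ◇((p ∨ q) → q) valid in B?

Not valid

Tableau for the negation ¬(◇◇((p ∨ q) → q) → ◇((p ∨ q) → q)):
1. ¬(◇◇((p ∨ q) → q) → ◇((p ∨ q) → q)), u
2. ◇◇((p ∨ q) → q), u
3. ¬◇((p ∨ q) → q), u
4. ¬((p ∨ q) → q), u
5. p ∨ q, u
6. ¬q, u
7. p, u
8. ◇((p ∨ q) → q), v
9. ¬((p ∨ q) → q), v
10. p ∨ q, v
11. ¬q, v
12. p, v
13. (p ∨ q) → q, w
14. q, w
Accessibility: uRu, uRv, vRu, vRv, vRw, wRv, wRw
The negation has an open branch (countermodel exists).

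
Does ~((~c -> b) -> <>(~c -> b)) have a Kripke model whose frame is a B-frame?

No, unsatisfiable

1. ~((~c -> b) -> <>(~c -> b)), w0
2. ~c -> b, w0   [~->-rule on 1]
3. ~<>(~c -> b), w0   [~->-rule on 1]
4. ~(~c -> b), w0   [~<>-rule on 3 via w0Rw0]
5. ~c, w0   [~->-rule on 4]
6. ~b, w0   [~->-rule on 4]
7. b, w0   [->-rule on 2 (branches; this branch)]
Accessibility: w0Rw0
Branch closes: b and ~b both at w0.
(One branch shown.) All branches close.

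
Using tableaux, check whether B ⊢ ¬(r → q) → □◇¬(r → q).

Tableau for the negation ¬(¬(r → q) → □◇¬(r → q)):
1. ¬(¬(r → q) → □◇¬(r → q)), w0
2. ¬(r → q), w0
3. ¬□◇¬(r → q), w0
4. r, w0
5. ¬q, w0
6. ¬◇¬(r → q), w1
7. r → q, w0
8. r → q, w1
9. q, w0
Accessibility: w0Rw0, w0Rw1, w1Rw0, w1Rw1
Branch closes: q and ¬q both at w0.
All branches of the negation close; one closing branch shown above.

Valid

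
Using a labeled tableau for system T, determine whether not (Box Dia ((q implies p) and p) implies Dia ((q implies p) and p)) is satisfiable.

No, unsatisfiable

1. not (Box Dia ((q implies p) and p) implies Dia ((q implies p) and p)), u
2. Box Dia ((q implies p) and p), u   [neg-implies-rule on 1]
3. not Dia ((q implies p) and p), u   [neg-implies-rule on 1]
4. Dia ((q implies p) and p), u   [Box-rule on 2 via uRu]
5. not ((q implies p) and p), u   [neg-Dia-rule on 3 via uRu]
6. not (q implies p), u   [neg-and-rule on 5 (branches; this branch)]
7. q, u   [neg-implies-rule on 6]
8. not p, u   [neg-implies-rule on 6]
9. (q implies p) and p, v   [Dia-rule on 4: fresh world v, uRv]
10. q implies p, v   [and-rule on 9]
11. p, v   [and-rule on 9]
12. Dia ((q implies p) and p), v   [Box-rule on 2 via uRv]
13. not ((q implies p) and p), v   [neg-Dia-rule on 3 via uRv]
14. not (q implies p), v   [neg-and-rule on 13 (branches; this branch)]
15. q, v   [neg-implies-rule on 14]
16. not p, v   [neg-implies-rule on 14]
Accessibility: uRu, uRv, vRv
Branch closes: p and not p both at v.
All branches of the tableau close; one closing branch shown above.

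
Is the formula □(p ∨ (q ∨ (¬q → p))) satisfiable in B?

Satisfiable (open branch found)

1. □(p ∨ (q ∨ (¬q → p))), w0
2. p ∨ (q ∨ (¬q → p)), w0
3. q ∨ (¬q → p), w0
4. ¬q → p, w0
5. p, w0
Accessibility: w0Rw0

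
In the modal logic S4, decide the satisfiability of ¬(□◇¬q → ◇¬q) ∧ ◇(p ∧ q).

No, unsatisfiable

1. ¬(□◇¬q → ◇¬q) ∧ ◇(p ∧ q), u
2. ¬(□◇¬q → ◇¬q), u   [∧-rule on 1]
3. ◇(p ∧ q), u   [∧-rule on 1]
4. □◇¬q, u   [¬→-rule on 2]
5. ¬◇¬q, u   [¬→-rule on 2]
6. ◇¬q, u   [□-rule on 4 via uRu]
7. q, u   [¬◇-rule on 5 via uRu]
8. p ∧ q, v   [◇-rule on 3: fresh world v, uRv]
9. p, v   [∧-rule on 8]
10. q, v   [∧-rule on 8]
11. ◇¬q, v   [□-rule on 4 via uRv]
12. ¬q, w   [◇-rule on 6: fresh world w, uRw]
13. ◇¬q, w   [□-rule on 4 via uRw]
14. q, w   [¬◇-rule on 5 via uRw]
Accessibility: uRu, uRv, uRw, vRv, wRw
Branch closes: q and ¬q both at w.
Every branch closes; the branch above is one of them.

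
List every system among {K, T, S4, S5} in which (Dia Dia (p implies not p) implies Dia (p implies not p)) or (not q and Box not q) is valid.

S4, S5

S4-tableau for the negation not ((Dia Dia (p implies not p) implies Dia (p implies not p)) or (not q and Box not q)):
1. not ((Dia Dia (p implies not p) implies Dia (p implies not p)) or (not q and Box not q)), u
2. not (Dia Dia (p implies not p) implies Dia (p implies not p)), u
3. not (not q and Box not q), u
4. Dia Dia (p implies not p), u
5. not Dia (p implies not p), u
6. not (p implies not p), u
7. p, u
8. not Box not q, u
9. Dia (p implies not p), v
10. not (p implies not p), v
11. p, v
12. q, w
13. not (p implies not p), w
14. p, w
15. p implies not p, x
16. not (p implies not p), x
17. p, x
18. not p, x
Accessibility: uRu, uRv, uRw, uRx, vRv, vRx, wRw, xRx
Branch closes: p and not p both at x.
Every branch closes (one shown): valid in S4, hence also in S5 (every theorem of S4 is a theorem of S5).
T-tableau for the negation not ((Dia Dia (p implies not p) implies Dia (p implies not p)) or (not q and Box not q)):
1. not ((Dia Dia (p implies not p) implies Dia (p implies not p)) or (not q and Box not q)), u
2. not (Dia Dia (p implies not p) implies Dia (p implies not p)), u
3. not (not q and Box not q), u
4. Dia Dia (p implies not p), u
5. not Dia (p implies not p), u
6. not (p implies not p), u
7. p, u
8. not Box not q, u
9. Dia (p implies not p), v
10. not (p implies not p), v
11. p, v
12. q, w
13. not (p implies not p), w
14. p, w
15. p implies not p, x
16. not p, x
Accessibility: uRu, uRv, uRw, vRv, vRx, wRw, xRx
Complete open branch: countermodel on a T-frame, so not valid in T, nor in K (the same frame is also a K-frame).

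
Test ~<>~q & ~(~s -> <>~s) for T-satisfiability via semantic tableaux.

No, unsatisfiable

1. ~<>~q & ~(~s -> <>~s), w0
2. ~<>~q, w0
3. ~(~s -> <>~s), w0
4. ~s, w0
5. ~<>~s, w0
6. q, w0
7. s, w0
Accessibility: w0Rw0
Branch closes: s and ~s both at w0.
All branches of the tableau close; one closing branch shown above.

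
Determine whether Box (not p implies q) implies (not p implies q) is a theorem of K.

Invalid (countermodel exists)

Tableau for the negation not (Box (not p implies q) implies (not p implies q)):
1. not (Box (not p implies q) implies (not p implies q)), w0
2. Box (not p implies q), w0
3. not (not p implies q), w0
4. not p, w0
5. not q, w0
The negation has an open branch (countermodel exists).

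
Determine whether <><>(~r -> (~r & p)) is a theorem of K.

Tableau for the negation ~<><>(~r -> (~r & p)):
1. ~<><>(~r -> (~r & p)), w0
The negation has an open branch (countermodel exists).

Invalid (countermodel exists)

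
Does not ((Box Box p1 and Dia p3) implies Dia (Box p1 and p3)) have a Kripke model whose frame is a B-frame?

1. not ((Box Box p1 and Dia p3) implies Dia (Box p1 and p3)), 0
2. Box Box p1 and Dia p3, 0
3. not Dia (Box p1 and p3), 0
4. Box Box p1, 0
5. Dia p3, 0
6. not (Box p1 and p3), 0
7. Box p1, 0
8. p1, 0
9. not Box p1, 0
10. p3, 1
11. not (Box p1 and p3), 1
12. Box p1, 1
13. p1, 1
14. not Box p1, 1
15. not p1, 2
16. not (Box p1 and p3), 2
17. Box p1, 2
18. p1, 2
Accessibility: 0R0, 0R1, 0R2, 1R0, 1R1, 2R0, 2R2
Branch closes: p1 and not p1 both at 2.
All branches of the tableau close; one closing branch shown above.

Unsatisfiable (every branch closes)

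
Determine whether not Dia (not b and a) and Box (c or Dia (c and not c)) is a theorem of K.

No, not valid

Tableau for the negation not (not Dia (not b and a) and Box (c or Dia (c and not c))):
1. not (not Dia (not b and a) and Box (c or Dia (c and not c))), u
2. not Box (c or Dia (c and not c)), u
3. not (c or Dia (c and not c)), v
4. not c, v
5. not Dia (c and not c), v
Accessibility: uRv
The negation has an open branch (countermodel exists).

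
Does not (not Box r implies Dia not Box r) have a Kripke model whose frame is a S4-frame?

Unsatisfiable

1. not (not Box r implies Dia not Box r), u
2. not Box r, u   [neg-implies-rule on 1]
3. not Dia not Box r, u   [neg-implies-rule on 1]
4. Box r, u   [neg-Dia-rule on 3 via uRu]
5. r, u   [Box-rule on 4 via uRu]
6. not r, v   [neg-Box-rule on 2: fresh world v, uRv]
7. Box r, v   [neg-Dia-rule on 3 via uRv]
8. r, v   [Box-rule on 4 via uRv]
Accessibility: uRu, uRv, vRv
Branch closes: r and not r both at v.
Every branch closes; the branch above is one of them.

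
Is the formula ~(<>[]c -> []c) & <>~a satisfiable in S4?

Yes, satisfiable

1. ~(<>[]c -> []c) & <>~a, 0
2. ~(<>[]c -> []c), 0   [&-rule on 1]
3. <>~a, 0   [&-rule on 1]
4. <>[]c, 0   [~->-rule on 2]
5. ~[]c, 0   [~->-rule on 2]
6. ~a, 1   [<>-rule on 3: fresh world 1, 0R1]
7. []c, 2   [<>-rule on 4: fresh world 2, 0R2]
8. c, 2   [[]-rule on 7 via 2R2]
9. ~c, 3   [~[]-rule on 5: fresh world 3, 0R3]
Accessibility: 0R0, 0R1, 0R2, 0R3, 1R1, 2R2, 3R3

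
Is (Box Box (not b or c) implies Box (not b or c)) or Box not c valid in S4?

Valid

Tableau for the negation not ((Box Box (not b or c) implies Box (not b or c)) or Box not c):
1. not ((Box Box (not b or c) implies Box (not b or c)) or Box not c), 0
2. not (Box Box (not b or c) implies Box (not b or c)), 0   [neg-or-rule on 1]
3. not Box not c, 0   [neg-or-rule on 1]
4. Box Box (not b or c), 0   [neg-implies-rule on 2]
5. not Box (not b or c), 0   [neg-implies-rule on 2]
6. Box (not b or c), 0   [Box-rule on 4 via 0R0]
7. not b or c, 0   [Box-rule on 6 via 0R0]
8. c, 0   [or-rule on 7 (branches; this branch)]
9. c, 1   [neg-Box-rule on 3: fresh world 1, 0R1]
10. Box (not b or c), 1   [Box-rule on 4 via 0R1]
11. not b or c, 1   [Box-rule on 6 via 0R1]
12. not (not b or c), 2   [neg-Box-rule on 5: fresh world 2, 0R2]
13. b, 2   [neg-or-rule on 12]
14. not c, 2   [neg-or-rule on 12]
15. Box (not b or c), 2   [Box-rule on 4 via 0R2]
16. not b or c, 2   [Box-rule on 6 via 0R2]
17. c, 2   [or-rule on 16 (branches; this branch)]
Accessibility: 0R0, 0R1, 0R2, 1R1, 2R2
Branch closes: c and not c both at 2.
Every branch of the negation's tableau closes; the branch above is one of them.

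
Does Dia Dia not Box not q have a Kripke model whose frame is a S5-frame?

Satisfiable

1. Dia Dia not Box not q, u
2. Dia not Box not q, v
3. not Box not q, w
4. q, x
Accessibility: uRu, uRv, uRw, uRx, vRu, vRv, vRw, vRx, wRu, wRv, wRw, wRx, xRu, xRv, xRw, xRx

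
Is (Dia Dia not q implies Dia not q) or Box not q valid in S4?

Yes, valid

Tableau for the negation not ((Dia Dia not q implies Dia not q) or Box not q):
1. not ((Dia Dia not q implies Dia not q) or Box not q), u
2. not (Dia Dia not q implies Dia not q), u
3. not Box not q, u
4. Dia Dia not q, u
5. not Dia not q, u
6. q, u
7. q, v
8. Dia not q, w
9. q, w
10. not q, x
11. q, x
Accessibility: uRu, uRv, uRw, uRx, vRv, wRw, wRx, xRx
Branch closes: q and not q both at x.
All branches of the negation close; one closing branch shown above.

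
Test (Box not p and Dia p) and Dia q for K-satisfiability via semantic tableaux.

Unsatisfiable (every branch closes)

1. (Box not p and Dia p) and Dia q, 0
2. Box not p and Dia p, 0
3. Dia q, 0
4. Box not p, 0
5. Dia p, 0
6. q, 1
7. not p, 1
8. p, 2
9. not p, 2
Accessibility: 0R1, 0R2
Branch closes: p and not p both at 2.
(One branch shown.) All branches close.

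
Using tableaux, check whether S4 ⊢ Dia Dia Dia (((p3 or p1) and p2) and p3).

Tableau for the negation not Dia Dia Dia (((p3 or p1) and p2) and p3):
1. not Dia Dia Dia (((p3 or p1) and p2) and p3), u
2. not Dia Dia (((p3 or p1) and p2) and p3), u
3. not Dia (((p3 or p1) and p2) and p3), u
4. not (((p3 or p1) and p2) and p3), u
5. not p3, u
Accessibility: uRu
The negation has an open branch (countermodel exists).

Not valid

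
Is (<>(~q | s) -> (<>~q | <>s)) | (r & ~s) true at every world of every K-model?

Tableau for the negation ~((<>(~q | s) -> (<>~q | <>s)) | (r & ~s)):
1. ~((<>(~q | s) -> (<>~q | <>s)) | (r & ~s)), 0
2. ~(<>(~q | s) -> (<>~q | <>s)), 0   [~|-rule on 1]
3. ~(r & ~s), 0   [~|-rule on 1]
4. <>(~q | s), 0   [~->-rule on 2]
5. ~(<>~q | <>s), 0   [~->-rule on 2]
6. ~<>~q, 0   [~|-rule on 5]
7. ~<>s, 0   [~|-rule on 5]
8. s, 0   [~&-rule on 3 (branches; this branch)]
9. ~q | s, 1   [<>-rule on 4: fresh world 1, 0R1]
10. q, 1   [~<>-rule on 6 via 0R1]
11. ~s, 1   [~<>-rule on 7 via 0R1]
12. s, 1   [|-rule on 9 (branches; this branch)]
Accessibility: 0R1
Branch closes: s and ~s both at 1.
Every branch of the negation's tableau closes; the branch above is one of them.

Valid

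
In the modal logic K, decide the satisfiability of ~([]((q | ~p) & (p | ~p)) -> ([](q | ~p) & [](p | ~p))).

Unsatisfiable

1. ~([]((q | ~p) & (p | ~p)) -> ([](q | ~p) & [](p | ~p))), u
2. []((q | ~p) & (p | ~p)), u
3. ~([](q | ~p) & [](p | ~p)), u
4. ~[](q | ~p), u
5. ~(q | ~p), v
6. ~q, v
7. p, v
8. (q | ~p) & (p | ~p), v
9. q | ~p, v
10. p | ~p, v
11. ~p, v
Accessibility: uRv
Branch closes: p and ~p both at v.
Every branch closes; the branch above is one of them.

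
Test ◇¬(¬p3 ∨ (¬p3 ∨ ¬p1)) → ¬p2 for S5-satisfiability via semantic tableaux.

1. ◇¬(¬p3 ∨ (¬p3 ∨ ¬p1)) → ¬p2, w0
2. ¬p2, w0
Accessibility: w0Rw0

Satisfiable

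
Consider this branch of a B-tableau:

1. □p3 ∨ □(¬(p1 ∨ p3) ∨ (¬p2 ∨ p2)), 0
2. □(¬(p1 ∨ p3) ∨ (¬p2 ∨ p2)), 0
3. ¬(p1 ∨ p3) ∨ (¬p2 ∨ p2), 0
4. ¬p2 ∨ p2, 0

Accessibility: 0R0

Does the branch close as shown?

No atom appears with both signs at the same world.

No, open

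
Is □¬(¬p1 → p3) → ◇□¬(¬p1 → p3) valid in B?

Valid

Tableau for the negation ¬(□¬(¬p1 → p3) → ◇□¬(¬p1 → p3)):
1. ¬(□¬(¬p1 → p3) → ◇□¬(¬p1 → p3)), u
2. □¬(¬p1 → p3), u   [¬→-rule on 1]
3. ¬◇□¬(¬p1 → p3), u   [¬→-rule on 1]
4. ¬(¬p1 → p3), u   [□-rule on 2 via uRu]
5. ¬p1, u   [¬→-rule on 4]
6. ¬p3, u   [¬→-rule on 4]
7. ¬□¬(¬p1 → p3), u   [¬◇-rule on 3 via uRu]
8. ¬p1 → p3, v   [¬□-rule on 7: fresh world v, uRv]
9. ¬(¬p1 → p3), v   [□-rule on 2 via uRv]
10. ¬p1, v   [¬→-rule on 9]
11. ¬p3, v   [¬→-rule on 9]
12. ¬□¬(¬p1 → p3), v   [¬◇-rule on 3 via uRv]
13. p3, v   [→-rule on 8 (branches; this branch)]
Accessibility: uRu, uRv, vRu, vRv
Branch closes: p3 and ¬p3 both at v.
All branches of the negation close; one closing branch shown above.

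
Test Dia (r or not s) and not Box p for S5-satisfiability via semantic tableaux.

1. Dia (r or not s) and not Box p, w0
2. Dia (r or not s), w0
3. not Box p, w0
4. r or not s, w1
5. not s, w1
6. not p, w2
Accessibility: w0Rw0, w0Rw1, w0Rw2, w1Rw0, w1Rw1, w1Rw2, w2Rw0, w2Rw1, w2Rw2

Yes, satisfiable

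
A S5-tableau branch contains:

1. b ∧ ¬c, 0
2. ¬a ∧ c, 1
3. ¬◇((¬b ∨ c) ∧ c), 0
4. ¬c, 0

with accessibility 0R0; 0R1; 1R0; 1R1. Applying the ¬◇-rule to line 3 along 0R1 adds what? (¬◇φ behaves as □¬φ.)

¬◇φ behaves as □¬φ: propagate the negated body to each accessible world.

¬((¬b ∨ c) ∧ c), 1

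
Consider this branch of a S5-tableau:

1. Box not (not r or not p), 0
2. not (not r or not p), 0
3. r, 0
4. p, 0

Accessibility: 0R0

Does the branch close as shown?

Not closed

There is no literal clash: for every atom and world, at most one sign appears.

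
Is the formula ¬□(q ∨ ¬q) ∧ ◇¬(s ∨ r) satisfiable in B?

1. ¬□(q ∨ ¬q) ∧ ◇¬(s ∨ r), u
2. ¬□(q ∨ ¬q), u
3. ◇¬(s ∨ r), u
4. ¬(q ∨ ¬q), v
5. ¬q, v
6. q, v
Accessibility: uRu, uRv, vRu, vRv
Branch closes: q and ¬q both at v.
All branches of the tableau close; one closing branch shown above.

Unsatisfiable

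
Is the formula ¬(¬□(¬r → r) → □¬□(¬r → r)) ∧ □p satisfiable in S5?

Unsatisfiable

1. ¬(¬□(¬r → r) → □¬□(¬r → r)) ∧ □p, w0
2. ¬(¬□(¬r → r) → □¬□(¬r → r)), w0
3. □p, w0
4. ¬□(¬r → r), w0
5. ¬□¬□(¬r → r), w0
6. p, w0
7. ¬(¬r → r), w1
8. ¬r, w1
9. p, w1
10. □(¬r → r), w2
11. p, w2
12. ¬r → r, w0
13. ¬r → r, w1
14. ¬r → r, w2
15. r, w0
16. r, w1
Accessibility: w0Rw0, w0Rw1, w0Rw2, w1Rw0, w1Rw1, w1Rw2, w2Rw0, w2Rw1, w2Rw2
Branch closes: r and ¬r both at w1.
All branches of the tableau close; one closing branch shown above.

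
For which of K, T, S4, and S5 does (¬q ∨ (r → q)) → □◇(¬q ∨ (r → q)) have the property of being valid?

T, S4, S5

K-tableau for the negation ¬((¬q ∨ (r → q)) → □◇(¬q ∨ (r → q))):
1. ¬((¬q ∨ (r → q)) → □◇(¬q ∨ (r → q))), 0
2. ¬q ∨ (r → q), 0
3. ¬□◇(¬q ∨ (r → q)), 0
4. r → q, 0
5. q, 0
6. ¬◇(¬q ∨ (r → q)), 1
Accessibility: 0R1
Complete open branch: countermodel on a K-frame, so not valid in K.
T-tableau for the negation ¬((¬q ∨ (r → q)) → □◇(¬q ∨ (r → q))):
1. ¬((¬q ∨ (r → q)) → □◇(¬q ∨ (r → q))), 0
2. ¬q ∨ (r → q), 0
3. ¬□◇(¬q ∨ (r → q)), 0
4. r → q, 0
5. q, 0
6. ¬◇(¬q ∨ (r → q)), 1
7. ¬(¬q ∨ (r → q)), 1
8. q, 1
9. ¬(r → q), 1
10. r, 1
11. ¬q, 1
Accessibility: 0R0, 0R1, 1R1
Branch closes: q and ¬q both at 1.
Every branch closes (one shown): valid in T, hence also in S4, S5 (every theorem of T is a theorem of S4 and S5).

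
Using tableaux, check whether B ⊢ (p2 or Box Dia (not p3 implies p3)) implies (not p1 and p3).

No, not valid

Tableau for the negation not ((p2 or Box Dia (not p3 implies p3)) implies (not p1 and p3)):
1. not ((p2 or Box Dia (not p3 implies p3)) implies (not p1 and p3)), u
2. p2 or Box Dia (not p3 implies p3), u
3. not (not p1 and p3), u
4. Box Dia (not p3 implies p3), u
5. Dia (not p3 implies p3), u
6. not p3, u
7. not p3 implies p3, v
8. Dia (not p3 implies p3), v
9. p3, v
10. not p3 implies p3, w
11. p3, w
Accessibility: uRu, uRv, vRu, vRv, vRw, wRv, wRw
The negation has an open branch (countermodel exists).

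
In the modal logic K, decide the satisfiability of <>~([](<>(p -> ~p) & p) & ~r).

Satisfiable (open branch found)

1. <>~([](<>(p -> ~p) & p) & ~r), 0
2. ~([](<>(p -> ~p) & p) & ~r), 1   [<>-rule on 1: fresh world 1, 0R1]
3. r, 1   [~&-rule on 2 (branches; this branch)]
Accessibility: 0R1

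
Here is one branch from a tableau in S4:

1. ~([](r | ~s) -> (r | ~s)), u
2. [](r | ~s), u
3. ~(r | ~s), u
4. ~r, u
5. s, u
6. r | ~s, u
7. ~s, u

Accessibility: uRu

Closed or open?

Both s and ~s appear at u.

Yes, closed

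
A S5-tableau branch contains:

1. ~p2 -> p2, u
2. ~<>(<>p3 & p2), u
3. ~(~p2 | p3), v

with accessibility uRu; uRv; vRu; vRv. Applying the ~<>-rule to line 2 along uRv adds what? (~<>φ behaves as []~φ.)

~(<>p3 & p2), v

~<>φ behaves as []~φ: propagate the negated body to each accessible world.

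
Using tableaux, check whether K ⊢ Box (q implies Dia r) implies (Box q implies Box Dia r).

Valid in K

Tableau for the negation not (Box (q implies Dia r) implies (Box q implies Box Dia r)):
1. not (Box (q implies Dia r) implies (Box q implies Box Dia r)), u
2. Box (q implies Dia r), u
3. not (Box q implies Box Dia r), u
4. Box q, u
5. not Box Dia r, u
6. not Dia r, v
7. q implies Dia r, v
8. q, v
9. Dia r, v
10. r, w
11. not r, w
Accessibility: uRv, vRw
Branch closes: r and not r both at w.
Every branch of the negation's tableau closes; the branch above is one of them.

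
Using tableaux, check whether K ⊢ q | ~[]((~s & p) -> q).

Invalid (countermodel exists)

Tableau for the negation ~(q | ~[]((~s & p) -> q)):
1. ~(q | ~[]((~s & p) -> q)), 0
2. ~q, 0   [~|-rule on 1]
3. []((~s & p) -> q), 0   [~|-rule on 1]
The negation has an open branch (countermodel exists).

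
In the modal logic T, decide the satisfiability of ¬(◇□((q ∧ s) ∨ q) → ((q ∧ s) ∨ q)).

1. ¬(◇□((q ∧ s) ∨ q) → ((q ∧ s) ∨ q)), w0
2. ◇□((q ∧ s) ∨ q), w0
3. ¬((q ∧ s) ∨ q), w0
4. ¬(q ∧ s), w0
5. ¬q, w0
6. ¬s, w0
7. □((q ∧ s) ∨ q), w1
8. (q ∧ s) ∨ q, w1
9. q, w1
Accessibility: w0Rw0, w0Rw1, w1Rw1

Satisfiable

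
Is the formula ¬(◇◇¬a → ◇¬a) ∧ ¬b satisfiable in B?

Satisfiable (open branch found)

1. ¬(◇◇¬a → ◇¬a) ∧ ¬b, w0
2. ¬(◇◇¬a → ◇¬a), w0   [∧-rule on 1]
3. ¬b, w0   [∧-rule on 1]
4. ◇◇¬a, w0   [¬→-rule on 2]
5. ¬◇¬a, w0   [¬→-rule on 2]
6. a, w0   [¬◇-rule on 5 via w0Rw0]
7. ◇¬a, w1   [◇-rule on 4: fresh world w1, w0Rw1]
8. a, w1   [¬◇-rule on 5 via w0Rw1]
9. ¬a, w2   [◇-rule on 7: fresh world w2, w1Rw2]
Accessibility: w0Rw0, w0Rw1, w1Rw0, w1Rw1, w1Rw2, w2Rw1, w2Rw2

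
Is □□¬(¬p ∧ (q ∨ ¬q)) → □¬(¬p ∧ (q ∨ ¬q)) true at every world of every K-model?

Tableau for the negation ¬(□□¬(¬p ∧ (q ∨ ¬q)) → □¬(¬p ∧ (q ∨ ¬q))):
1. ¬(□□¬(¬p ∧ (q ∨ ¬q)) → □¬(¬p ∧ (q ∨ ¬q))), w0
2. □□¬(¬p ∧ (q ∨ ¬q)), w0
3. ¬□¬(¬p ∧ (q ∨ ¬q)), w0
4. ¬p ∧ (q ∨ ¬q), w1
5. ¬p, w1
6. q ∨ ¬q, w1
7. □¬(¬p ∧ (q ∨ ¬q)), w1
8. ¬q, w1
Accessibility: w0Rw1
The negation has an open branch (countermodel exists).

Invalid (countermodel exists)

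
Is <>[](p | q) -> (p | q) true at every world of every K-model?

Not valid

Tableau for the negation ~(<>[](p | q) -> (p | q)):
1. ~(<>[](p | q) -> (p | q)), 0
2. <>[](p | q), 0
3. ~(p | q), 0
4. ~p, 0
5. ~q, 0
6. [](p | q), 1
Accessibility: 0R1
The negation has an open branch (countermodel exists).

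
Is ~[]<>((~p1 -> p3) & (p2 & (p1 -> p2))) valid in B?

No, not valid

Tableau for the negation []<>((~p1 -> p3) & (p2 & (p1 -> p2))):
1. []<>((~p1 -> p3) & (p2 & (p1 -> p2))), w0
2. <>((~p1 -> p3) & (p2 & (p1 -> p2))), w0   [[]-rule on 1 via w0Rw0]
3. (~p1 -> p3) & (p2 & (p1 -> p2)), w1   [<>-rule on 2: fresh world w1, w0Rw1]
4. ~p1 -> p3, w1   [&-rule on 3]
5. p2 & (p1 -> p2), w1   [&-rule on 3]
6. p2, w1   [&-rule on 5]
7. p1 -> p2, w1   [&-rule on 5]
8. <>((~p1 -> p3) & (p2 & (p1 -> p2))), w1   [[]-rule on 1 via w0Rw1]
9. p3, w1   [->-rule on 4 (branches; this branch)]
10. (~p1 -> p3) & (p2 & (p1 -> p2)), w2   [<>-rule on 8: fresh world w2, w1Rw2]
11. ~p1 -> p3, w2   [&-rule on 10]
12. p2 & (p1 -> p2), w2   [&-rule on 10]
13. p2, w2   [&-rule on 12]
14. p1 -> p2, w2   [&-rule on 12]
15. p3, w2   [->-rule on 11 (branches; this branch)]
Accessibility: w0Rw0, w0Rw1, w1Rw0, w1Rw1, w1Rw2, w2Rw1, w2Rw2
The negation has an open branch (countermodel exists).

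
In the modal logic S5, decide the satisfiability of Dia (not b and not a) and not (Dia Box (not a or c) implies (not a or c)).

1. Dia (not b and not a) and not (Dia Box (not a or c) implies (not a or c)), u
2. Dia (not b and not a), u
3. not (Dia Box (not a or c) implies (not a or c)), u
4. Dia Box (not a or c), u
5. not (not a or c), u
6. a, u
7. not c, u
8. not b and not a, v
9. not b, v
10. not a, v
11. Box (not a or c), w
12. not a or c, u
13. not a or c, v
14. not a or c, w
15. c, u
Accessibility: uRu, uRv, uRw, vRu, vRv, vRw, wRu, wRv, wRw
Branch closes: c and not c both at u.
(One branch shown.) All branches close.

Unsatisfiable (every branch closes)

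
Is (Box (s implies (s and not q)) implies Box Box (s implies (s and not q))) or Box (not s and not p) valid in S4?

Tableau for the negation not ((Box (s implies (s and not q)) implies Box Box (s implies (s and not q))) or Box (not s and not p)):
1. not ((Box (s implies (s and not q)) implies Box Box (s implies (s and not q))) or Box (not s and not p)), w0
2. not (Box (s implies (s and not q)) implies Box Box (s implies (s and not q))), w0
3. not Box (not s and not p), w0
4. Box (s implies (s and not q)), w0
5. not Box Box (s implies (s and not q)), w0
6. s implies (s and not q), w0
7. s and not q, w0
8. s, w0
9. not q, w0
10. not (not s and not p), w1
11. s implies (s and not q), w1
12. p, w1
13. s and not q, w1
14. s, w1
15. not q, w1
16. not Box (s implies (s and not q)), w2
17. s implies (s and not q), w2
18. s and not q, w2
19. s, w2
20. not q, w2
21. not (s implies (s and not q)), w3
22. s, w3
23. not (s and not q), w3
24. s implies (s and not q), w3
25. q, w3
26. s and not q, w3
27. not q, w3
Accessibility: w0Rw0, w0Rw1, w0Rw2, w0Rw3, w1Rw1, w2Rw2, w2Rw3, w3Rw3
Branch closes: q and not q both at w3.
All branches of the negation close; one closing branch shown above.

Yes, valid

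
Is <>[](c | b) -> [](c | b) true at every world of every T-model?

Tableau for the negation ~(<>[](c | b) -> [](c | b)):
1. ~(<>[](c | b) -> [](c | b)), 0
2. <>[](c | b), 0   [~->-rule on 1]
3. ~[](c | b), 0   [~->-rule on 1]
4. [](c | b), 1   [<>-rule on 2: fresh world 1, 0R1]
5. c | b, 1   [[]-rule on 4 via 1R1]
6. b, 1   [|-rule on 5 (branches; this branch)]
7. ~(c | b), 2   [~[]-rule on 3: fresh world 2, 0R2]
8. ~c, 2   [~|-rule on 7]
9. ~b, 2   [~|-rule on 7]
Accessibility: 0R0, 0R1, 0R2, 1R1, 2R2
The negation has an open branch (countermodel exists).

No, not valid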